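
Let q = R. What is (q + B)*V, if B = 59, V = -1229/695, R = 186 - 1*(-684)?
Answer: -1141741/695 ≈ -1642.8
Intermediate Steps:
R = 870 (R = 186 + 684 = 870)
q = 870
V = -1229/695 (V = -1229*1/695 = -1229/695 ≈ -1.7683)
(q + B)*V = (870 + 59)*(-1229/695) = 929*(-1229/695) = -1141741/695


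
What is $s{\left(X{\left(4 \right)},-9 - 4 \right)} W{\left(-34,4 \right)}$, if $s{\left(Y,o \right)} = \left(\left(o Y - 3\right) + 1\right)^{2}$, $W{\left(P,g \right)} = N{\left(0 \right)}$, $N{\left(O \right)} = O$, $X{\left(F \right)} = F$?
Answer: $0$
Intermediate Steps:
$W{\left(P,g \right)} = 0$
$s{\left(Y,o \right)} = \left(-2 + Y o\right)^{2}$ ($s{\left(Y,o \right)} = \left(\left(Y o - 3\right) + 1\right)^{2} = \left(\left(-3 + Y o\right) + 1\right)^{2} = \left(-2 + Y o\right)^{2}$)
$s{\left(X{\left(4 \right)},-9 - 4 \right)} W{\left(-34,4 \right)} = \left(-2 + 4 \left(-9 - 4\right)\right)^{2} \cdot 0 = \left(-2 + 4 \left(-13\right)\right)^{2} \cdot 0 = \left(-2 - 52\right)^{2} \cdot 0 = \left(-54\right)^{2} \cdot 0 = 2916 \cdot 0 = 0$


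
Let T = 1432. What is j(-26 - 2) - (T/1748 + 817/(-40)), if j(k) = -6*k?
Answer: 3279349/17480 ≈ 187.61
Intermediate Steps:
j(-26 - 2) - (T/1748 + 817/(-40)) = -6*(-26 - 2) - (1432/1748 + 817/(-40)) = -6*(-28) - (1432*(1/1748) + 817*(-1/40)) = 168 - (358/437 - 817/40) = 168 - 1*(-342709/17480) = 168 + 342709/17480 = 3279349/17480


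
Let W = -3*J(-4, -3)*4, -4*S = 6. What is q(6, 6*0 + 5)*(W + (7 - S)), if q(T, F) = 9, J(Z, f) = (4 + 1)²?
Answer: -5247/2 ≈ -2623.5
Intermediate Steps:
J(Z, f) = 25 (J(Z, f) = 5² = 25)
S = -3/2 (S = -¼*6 = -3/2 ≈ -1.5000)
W = -300 (W = -3*25*4 = -75*4 = -300)
q(6, 6*0 + 5)*(W + (7 - S)) = 9*(-300 + (7 - 1*(-3/2))) = 9*(-300 + (7 + 3/2)) = 9*(-300 + 17/2) = 9*(-583/2) = -5247/2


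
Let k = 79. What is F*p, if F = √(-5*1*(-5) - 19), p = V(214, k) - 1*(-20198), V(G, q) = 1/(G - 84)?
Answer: 2625741*√6/130 ≈ 49475.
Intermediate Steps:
V(G, q) = 1/(-84 + G)
p = 2625741/130 (p = 1/(-84 + 214) - 1*(-20198) = 1/130 + 20198 = 2625741/130 ≈ 20198.)
F = √6 (F = √(-5*(-5) - 19) = √(25 - 19) = √6 ≈ 2.4495)
F*p = √6*(2625741/130) = 2625741*√6/130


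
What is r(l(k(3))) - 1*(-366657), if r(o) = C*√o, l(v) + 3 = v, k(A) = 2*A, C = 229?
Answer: 366657 + 229*√3 ≈ 3.6705e+5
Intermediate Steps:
l(v) = -3 + v
r(o) = 229*√o
r(l(k(3))) - 1*(-366657) = 229*√(-3 + 2*3) - 1*(-366657) = 229*√(-3 + 6) + 366657 = 229*√3 + 366657 = 366657 + 229*√3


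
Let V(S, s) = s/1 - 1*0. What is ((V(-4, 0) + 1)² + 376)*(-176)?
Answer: -66352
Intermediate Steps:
V(S, s) = s (V(S, s) = s*1 + 0 = s + 0 = s)
((V(-4, 0) + 1)² + 376)*(-176) = ((0 + 1)² + 376)*(-176) = (1² + 376)*(-176) = (1 + 376)*(-176) = 377*(-176) = -66352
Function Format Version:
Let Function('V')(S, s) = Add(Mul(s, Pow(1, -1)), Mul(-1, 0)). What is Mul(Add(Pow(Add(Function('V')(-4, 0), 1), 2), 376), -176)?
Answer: -66352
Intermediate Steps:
Function('V')(S, s) = s (Function('V')(S, s) = Add(Mul(s, 1), 0) = Add(s, 0) = s)
Mul(Add(Pow(Add(Function('V')(-4, 0), 1), 2), 376), -176) = Mul(Add(Pow(Add(0, 1), 2), 376), -176) = Mul(Add(Pow(1, 2), 376), -176) = Mul(Add(1, 376), -176) = Mul(377, -176) = -66352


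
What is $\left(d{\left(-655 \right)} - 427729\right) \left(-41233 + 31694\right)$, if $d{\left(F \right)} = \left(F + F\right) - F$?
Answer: $4086354976$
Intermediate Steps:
$d{\left(F \right)} = F$ ($d{\left(F \right)} = 2 F - F = F$)
$\left(d{\left(-655 \right)} - 427729\right) \left(-41233 + 31694\right) = \left(-655 - 427729\right) \left(-41233 + 31694\right) = \left(-428384\right) \left(-9539\right) = 4086354976$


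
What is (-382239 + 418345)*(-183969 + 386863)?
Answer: 7325690764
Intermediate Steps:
(-382239 + 418345)*(-183969 + 386863) = 36106*202894 = 7325690764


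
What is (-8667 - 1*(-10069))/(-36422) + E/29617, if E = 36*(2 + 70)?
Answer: 26441395/539355187 ≈ 0.049024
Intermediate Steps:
E = 2592 (E = 36*72 = 2592)
(-8667 - 1*(-10069))/(-36422) + E/29617 = (-8667 - 1*(-10069))/(-36422) + 2592/29617 = (-8667 + 10069)*(-1/36422) + 2592*(1/29617) = 1402*(-1/36422) + 2592/29617 = -701/18211 + 2592/29617 = 26441395/539355187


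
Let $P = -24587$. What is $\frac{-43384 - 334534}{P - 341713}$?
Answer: $\frac{5107}{4950} \approx 1.0317$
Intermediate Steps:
$\frac{-43384 - 334534}{P - 341713} = \frac{-43384 - 334534}{-24587 - 341713} = - \frac{377918}{-366300} = \left(-377918\right) \left(- \frac{1}{366300}\right) = \frac{5107}{4950}$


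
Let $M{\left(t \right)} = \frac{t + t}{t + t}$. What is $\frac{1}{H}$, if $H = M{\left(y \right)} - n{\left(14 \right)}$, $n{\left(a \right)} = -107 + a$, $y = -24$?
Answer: $\frac{1}{94} \approx 0.010638$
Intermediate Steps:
$M{\left(t \right)} = 1$ ($M{\left(t \right)} = \frac{2 t}{2 t} = 2 t \frac{1}{2 t} = 1$)
$H = 94$ ($H = 1 - \left(-107 + 14\right) = 1 - -93 = 1 + 93 = 94$)
$\frac{1}{H} = \frac{1}{94}$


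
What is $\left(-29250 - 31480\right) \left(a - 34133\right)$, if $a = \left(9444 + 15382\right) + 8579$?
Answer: $44211440$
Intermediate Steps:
$a = 33405$ ($a = 24826 + 8579 = 33405$)
$\left(-29250 - 31480\right) \left(a - 34133\right) = \left(-29250 - 31480\right) \left(33405 - 34133\right) = \left(-60730\right) \left(-728\right) = 44211440$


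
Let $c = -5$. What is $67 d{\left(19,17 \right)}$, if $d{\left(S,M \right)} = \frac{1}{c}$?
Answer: $- \frac{67}{5} \approx -13.4$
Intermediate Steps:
$d{\left(S,M \right)} = - \frac{1}{5}$ ($d{\left(S,M \right)} = \frac{1}{-5} = - \frac{1}{5}$)
$67 d{\left(19,17 \right)} = 67 \left(- \frac{1}{5}\right) = - \frac{67}{5}$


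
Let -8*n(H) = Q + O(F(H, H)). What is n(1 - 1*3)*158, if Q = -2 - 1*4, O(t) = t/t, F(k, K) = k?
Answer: 395/4 ≈ 98.750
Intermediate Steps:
O(t) = 1
Q = -6 (Q = -2 - 4 = -6)
n(H) = 5/8 (n(H) = -(-6 + 1)/8 = -1/8*(-5) = 5/8)
n(1 - 1*3)*158 = (5/8)*158 = 395/4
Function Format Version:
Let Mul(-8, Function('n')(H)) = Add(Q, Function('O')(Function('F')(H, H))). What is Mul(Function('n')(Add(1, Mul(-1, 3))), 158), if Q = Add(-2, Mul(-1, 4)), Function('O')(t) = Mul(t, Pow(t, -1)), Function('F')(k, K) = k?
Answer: Rational(395, 4) ≈ 98.750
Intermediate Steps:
Function('O')(t) = 1
Q = -6 (Q = Add(-2, -4) = -6)
Function('n')(H) = Rational(5, 8) (Function('n')(H) = Mul(Rational(-1, 8), Add(-6, 1)) = Mul(Rational(-1, 8), -5) = Rational(5, 8))
Mul(Function('n')(Add(1, Mul(-1, 3))), 158) = Mul(Rational(5, 8), 158) = Rational(395, 4)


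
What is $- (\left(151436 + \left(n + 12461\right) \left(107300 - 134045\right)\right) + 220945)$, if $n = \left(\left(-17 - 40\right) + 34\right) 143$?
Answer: $244932759$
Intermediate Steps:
$n = -3289$ ($n = \left(-57 + 34\right) 143 = \left(-23\right) 143 = -3289$)
$- (\left(151436 + \left(n + 12461\right) \left(107300 - 134045\right)\right) + 220945) = - (\left(151436 + \left(-3289 + 12461\right) \left(107300 - 134045\right)\right) + 220945) = - (\left(151436 + 9172 \left(-26745\right)\right) + 220945) = - (\left(151436 - 245305140\right) + 220945) = - (-245153704 + 220945) = \left(-1\right) \left(-244932759\right) = 244932759$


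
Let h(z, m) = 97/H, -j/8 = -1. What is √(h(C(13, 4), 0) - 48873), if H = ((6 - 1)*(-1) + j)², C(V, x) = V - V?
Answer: 4*I*√27485/3 ≈ 221.05*I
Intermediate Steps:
j = 8 (j = -8*(-1) = 8)
C(V, x) = 0
H = 9 (H = ((6 - 1)*(-1) + 8)² = (5*(-1) + 8)² = (-5 + 8)² = 3² = 9)
h(z, m) = 97/9
√(h(C(13, 4), 0) - 48873) = √(97/9 - 48873) = √(-439760/9) = 4*I*√27485/3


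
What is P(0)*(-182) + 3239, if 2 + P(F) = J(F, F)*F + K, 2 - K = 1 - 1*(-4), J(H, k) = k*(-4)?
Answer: 4149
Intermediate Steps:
J(H, k) = -4*k
K = -3 (K = 2 - (1 - 1*(-4)) = 2 - (1 + 4) = 2 - 1*5 = 2 - 5 = -3)
P(F) = -5 - 4*F² (P(F) = -2 + ((-4*F)*F - 3) = -2 + (-4*F² - 3) = -2 + (-3 - 4*F²) = -5 - 4*F²)
P(0)*(-182) + 3239 = (-5 - 4*0²)*(-182) + 3239 = (-5 - 4*0)*(-182) + 3239 = (-5 + 0)*(-182) + 3239 = -5*(-182) + 3239 = 910 + 3239 = 4149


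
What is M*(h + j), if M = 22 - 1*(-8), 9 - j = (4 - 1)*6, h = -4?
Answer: -390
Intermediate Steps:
j = -9 (j = 9 - (4 - 1)*6 = 9 - 3*6 = 9 - 1*18 = 9 - 18 = -9)
M = 30 (M = 22 + 8 = 30)
M*(h + j) = 30*(-4 - 9) = 30*(-13) = -390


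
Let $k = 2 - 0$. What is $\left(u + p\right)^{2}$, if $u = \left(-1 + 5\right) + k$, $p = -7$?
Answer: $1$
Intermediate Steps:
$k = 2$ ($k = 2 + 0 = 2$)
$u = 6$ ($u = \left(-1 + 5\right) + 2 = 4 + 2 = 6$)
$\left(u + p\right)^{2} = \left(6 - 7\right)^{2} = \left(-1\right)^{2} = 1$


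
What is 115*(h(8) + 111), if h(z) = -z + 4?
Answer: 12305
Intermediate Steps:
h(z) = 4 - z
115*(h(8) + 111) = 115*((4 - 1*8) + 111) = 115*((4 - 8) + 111) = 115*(-4 + 111) = 115*107 = 12305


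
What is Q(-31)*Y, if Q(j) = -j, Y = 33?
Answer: 1023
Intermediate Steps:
Q(-31)*Y = -1*(-31)*33 = 31*33 = 1023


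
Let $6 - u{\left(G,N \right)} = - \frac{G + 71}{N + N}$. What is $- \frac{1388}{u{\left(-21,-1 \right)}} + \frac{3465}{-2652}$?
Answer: $\frac{1205047}{16796} \approx 71.746$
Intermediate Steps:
$u{\left(G,N \right)} = 6 + \frac{71 + G}{2 N}$ ($u{\left(G,N \right)} = 6 - - \frac{G + 71}{N + N} = 6 - - \frac{71 + G}{2 N} = 6 + \frac{71 + G}{2 N}$)
$- \frac{1388}{u{\left(-21,-1 \right)}} + \frac{3465}{-2652} = - \frac{1388}{\frac{1}{2} \frac{1}{-1} \left(71 - 21 + 12 \left(-1\right)\right)} + \frac{3465}{-2652} = - \frac{1388}{\frac{1}{2} \left(-1\right) \left(71 - 21 - 12\right)} + 3465 \left(- \frac{1}{2652}\right) = - \frac{1388}{\frac{1}{2} \left(-1\right) 38} - \frac{1155}{884} = - \frac{1388}{-19} - \frac{1155}{884} = \left(-1388\right) \left(- \frac{1}{19}\right) - \frac{1155}{884} = \frac{1388}{19} - \frac{1155}{884} = \frac{1205047}{16796}$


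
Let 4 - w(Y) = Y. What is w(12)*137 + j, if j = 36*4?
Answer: -952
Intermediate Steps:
w(Y) = 4 - Y
j = 144
w(12)*137 + j = (4 - 1*12)*137 + 144 = (4 - 12)*137 + 144 = -8*137 + 144 = -1096 + 144 = -952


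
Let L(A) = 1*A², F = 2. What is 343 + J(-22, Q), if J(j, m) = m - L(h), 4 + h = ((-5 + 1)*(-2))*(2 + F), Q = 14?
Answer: -427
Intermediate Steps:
h = 28 (h = -4 + ((-5 + 1)*(-2))*(2 + 2) = -4 - 4*(-2)*4 = -4 + 8*4 = -4 + 32 = 28)
L(A) = A²
J(j, m) = -784 + m (J(j, m) = m - 1*28² = m - 1*784 = m - 784 = -784 + m)
343 + J(-22, Q) = 343 + (-784 + 14) = 343 - 770 = -427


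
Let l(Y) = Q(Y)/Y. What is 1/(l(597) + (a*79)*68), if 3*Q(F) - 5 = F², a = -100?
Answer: -1791/961768786 ≈ -1.8622e-6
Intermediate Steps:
Q(F) = 5/3 + F²/3
l(Y) = (5/3 + Y²/3)/Y
1/(l(597) + (a*79)*68) = 1/((⅓)*(5 + 597²)/597 - 100*79*68) = 1/((⅓)*(1/597)*(5 + 356409) - 7900*68) = 1/((⅓)*(1/597)*356414 - 537200) = 1/(356414/1791 - 537200) = 1/(-961768786/1791) = -1791/961768786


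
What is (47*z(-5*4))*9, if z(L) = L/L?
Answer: 423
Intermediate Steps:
z(L) = 1
(47*z(-5*4))*9 = (47*1)*9 = 47*9 = 423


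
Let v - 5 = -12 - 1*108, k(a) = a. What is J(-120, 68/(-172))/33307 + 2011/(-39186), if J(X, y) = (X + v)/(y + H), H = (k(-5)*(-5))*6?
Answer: -61611534253/1199449485738 ≈ -0.051367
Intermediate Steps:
v = -115 (v = 5 + (-12 - 1*108) = 5 + (-12 - 108) = 5 - 120 = -115)
H = 150 (H = -5*(-5)*6 = 25*6 = 150)
J(X, y) = (-115 + X)/(150 + y) (J(X, y) = (X - 115)/(y + 150) = (-115 + X)/(150 + y))
J(-120, 68/(-172))/33307 + 2011/(-39186) = ((-115 - 120)/(150 + 68/(-172)))/33307 + 2011/(-39186) = (-235/(150 + 68*(-1/172)))*(1/33307) + 2011*(-1/39186) = (-235/(150 - 17/43))*(1/33307) - 2011/39186 = (-235/(6433/43))*(1/33307) - 2011/39186 = ((43/6433)*(-235))*(1/33307) - 2011/39186 = -10105/6433*1/33307 - 2011/39186 = -10105/214263931 - 2011/39186 = -61611534253/1199449485738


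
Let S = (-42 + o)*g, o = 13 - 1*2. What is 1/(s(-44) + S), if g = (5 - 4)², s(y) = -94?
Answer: -1/125 ≈ -0.0080000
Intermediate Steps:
g = 1 (g = 1² = 1)
o = 11 (o = 13 - 2 = 11)
S = -31 (S = (-42 + 11)*1 = -31*1 = -31)
1/(s(-44) + S) = 1/(-94 - 31) = 1/(-125) = -1/125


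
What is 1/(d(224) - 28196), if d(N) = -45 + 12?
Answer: -1/28229 ≈ -3.5425e-5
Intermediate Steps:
d(N) = -33
1/(d(224) - 28196) = 1/(-33 - 28196) = 1/(-28229) = -1/28229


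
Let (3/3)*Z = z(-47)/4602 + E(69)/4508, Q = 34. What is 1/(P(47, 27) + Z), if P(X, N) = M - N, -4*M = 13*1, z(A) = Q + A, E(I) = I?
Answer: -8673/262250 ≈ -0.033072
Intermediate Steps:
z(A) = 34 + A
M = -13/4 ≈ -3.2500
Z = 433/34692 (Z = (34 - 47)/4602 + 69/4508 = -13*1/4602 + 69*(1/4508) = -1/354 + 3/196 = 433/34692 ≈ 0.012481)
P(X, N) = -13/4 - N
1/(P(47, 27) + Z) = 1/((-13/4 - 1*27) + 433/34692) = 1/((-13/4 - 27) + 433/34692) = 1/(-121/4 + 433/34692) = 1/(-262250/8673) = -8673/262250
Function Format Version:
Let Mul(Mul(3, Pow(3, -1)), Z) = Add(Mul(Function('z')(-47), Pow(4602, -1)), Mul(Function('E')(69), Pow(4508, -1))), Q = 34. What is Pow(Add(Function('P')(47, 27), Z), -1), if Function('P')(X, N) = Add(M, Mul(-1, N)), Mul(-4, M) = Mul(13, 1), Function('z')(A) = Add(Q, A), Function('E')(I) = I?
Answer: Rational(-8673, 262250) ≈ -0.033072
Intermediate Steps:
Function('z')(A) = Add(34, A)
M = Rational(-13, 4) (M = Mul(Rational(-1, 4), Mul(13, 1)) = Mul(Rational(-1, 4), 13) = Rational(-13, 4) ≈ -3.2500)
Z = Rational(433, 34692) (Z = Add(Mul(Add(34, -47), Pow(4602, -1)), Mul(69, Pow(4508, -1))) = Add(Mul(-13, Rational(1, 4602)), Mul(69, Rational(1, 4508))) = Add(Rational(-1, 354), Rational(3, 196)) = Rational(433, 34692) ≈ 0.012481)
Function('P')(X, N) = Add(Rational(-13, 4), Mul(-1, N))
Pow(Add(Function('P')(47, 27), Z), -1) = Pow(Add(Add(Rational(-13, 4), Mul(-1, 27)), Rational(433, 34692)), -1) = Pow(Add(Add(Rational(-13, 4), -27), Rational(433, 34692)), -1) = Pow(Add(Rational(-121, 4), Rational(433, 34692)), -1) = Pow(Rational(-262250, 8673), -1) = Rational(-8673, 262250)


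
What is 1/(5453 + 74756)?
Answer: 1/80209 ≈ 1.2467e-5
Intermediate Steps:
1/(5453 + 74756) = 1/80209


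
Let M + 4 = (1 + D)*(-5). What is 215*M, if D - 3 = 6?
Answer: -11610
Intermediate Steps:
D = 9 (D = 3 + 6 = 9)
M = -54 (M = -4 + (1 + 9)*(-5) = -4 + 10*(-5) = -4 - 50 = -54)
215*M = 215*(-54) = -11610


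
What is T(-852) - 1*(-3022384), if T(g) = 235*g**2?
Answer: 173609824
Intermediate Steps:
T(-852) - 1*(-3022384) = 235*(-852)**2 - 1*(-3022384) = 235*725904 + 3022384 = 170587440 + 3022384 = 173609824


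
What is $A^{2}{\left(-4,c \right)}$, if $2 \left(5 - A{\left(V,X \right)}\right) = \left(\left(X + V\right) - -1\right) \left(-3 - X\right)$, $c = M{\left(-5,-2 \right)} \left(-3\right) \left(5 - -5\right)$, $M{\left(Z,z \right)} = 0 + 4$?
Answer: $\frac{207388801}{4} \approx 5.1847 \cdot 10^{7}$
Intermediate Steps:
$M{\left(Z,z \right)} = 4$
$c = -120$ ($c = 4 \left(-3\right) \left(5 - -5\right) = - 12 \left(5 + 5\right) = \left(-12\right) 10 = -120$)
$A{\left(V,X \right)} = 5 - \frac{\left(-3 - X\right) \left(1 + V + X\right)}{2}$ ($A{\left(V,X \right)} = 5 - \frac{\left(\left(X + V\right) - -1\right) \left(-3 - X\right)}{2} = 5 - \frac{\left(\left(V + X\right) + 1\right) \left(-3 - X\right)}{2} = 5 - \frac{\left(1 + V + X\right) \left(-3 - X\right)}{2} = 5 - \frac{\left(-3 - X\right) \left(1 + V + X\right)}{2}$)
$A^{2}{\left(-4,c \right)} = \left(\frac{13}{2} + \frac{\left(-120\right)^{2}}{2} + 2 \left(-120\right) + \frac{3}{2} \left(-4\right) + \frac{1}{2} \left(-4\right) \left(-120\right)\right)^{2} = \left(\frac{13}{2} + \frac{1}{2} \cdot 14400 - 240 - 6 + 240\right)^{2} = \left(\frac{13}{2} + 7200 - 240 - 6 + 240\right)^{2} = \left(\frac{14401}{2}\right)^{2} = \frac{207388801}{4}$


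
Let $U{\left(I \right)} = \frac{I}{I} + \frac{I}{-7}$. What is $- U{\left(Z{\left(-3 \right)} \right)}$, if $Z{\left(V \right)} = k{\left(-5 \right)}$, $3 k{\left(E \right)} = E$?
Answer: $- \frac{26}{21} \approx -1.2381$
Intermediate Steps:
$k{\left(E \right)} = \frac{E}{3}$
$Z{\left(V \right)} = - \frac{5}{3}$ ($Z{\left(V \right)} = \frac{1}{3} \left(-5\right) = - \frac{5}{3}$)
$U{\left(I \right)} = 1 - \frac{I}{7}$ ($U{\left(I \right)} = 1 + I \left(- \frac{1}{7}\right) = 1 - \frac{I}{7}$)
$- U{\left(Z{\left(-3 \right)} \right)} = - (1 - - \frac{5}{21}) = - (1 + \frac{5}{21}) = \left(-1\right) \frac{26}{21} = - \frac{26}{21}$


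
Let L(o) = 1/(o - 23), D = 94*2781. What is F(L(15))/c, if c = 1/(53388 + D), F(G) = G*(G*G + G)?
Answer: 1101807/256 ≈ 4303.9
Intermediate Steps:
D = 261414
L(o) = 1/(-23 + o)
F(G) = G*(G + G²) (F(G) = G*(G² + G) = G*(G + G²))
c = 1/314802 (c = 1/(53388 + 261414) = 1/314802 ≈ 3.1766e-6)
F(L(15))/c = ((1/(-23 + 15))²*(1 + 1/(-23 + 15)))/(1/314802) = ((1/(-8))²*(1 + 1/(-8)))*314802 = ((-⅛)²*(1 - ⅛))*314802 = ((1/64)*(7/8))*314802 = (7/512)*314802 = 1101807/256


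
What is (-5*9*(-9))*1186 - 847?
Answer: 479483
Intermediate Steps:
(-5*9*(-9))*1186 - 847 = -45*(-9)*1186 - 847 = 405*1186 - 847 = 480330 - 847 = 479483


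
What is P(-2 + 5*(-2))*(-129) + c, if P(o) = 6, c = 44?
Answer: -730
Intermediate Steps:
P(-2 + 5*(-2))*(-129) + c = 6*(-129) + 44 = -774 + 44 = -730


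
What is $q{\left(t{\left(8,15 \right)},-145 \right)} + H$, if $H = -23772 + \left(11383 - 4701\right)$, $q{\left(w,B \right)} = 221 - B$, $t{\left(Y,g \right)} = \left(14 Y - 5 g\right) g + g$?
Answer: $-16724$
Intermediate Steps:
$t{\left(Y,g \right)} = g + g \left(- 5 g + 14 Y\right)$ ($t{\left(Y,g \right)} = \left(- 5 g + 14 Y\right) g + g = g \left(- 5 g + 14 Y\right) + g = g + g \left(- 5 g + 14 Y\right)$)
$H = -17090$ ($H = -23772 + 6682 = -17090$)
$q{\left(t{\left(8,15 \right)},-145 \right)} + H = \left(221 - -145\right) - 17090 = \left(221 + 145\right) - 17090 = 366 - 17090 = -16724$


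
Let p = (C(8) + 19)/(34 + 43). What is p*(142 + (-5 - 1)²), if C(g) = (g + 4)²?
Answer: 29014/77 ≈ 376.81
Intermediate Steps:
C(g) = (4 + g)²
p = 163/77 (p = ((4 + 8)² + 19)/(34 + 43) = (12² + 19)/77 = (144 + 19)*(1/77) = 163*(1/77) = 163/77 ≈ 2.1169)
p*(142 + (-5 - 1)²) = 163*(142 + (-5 - 1)²)/77 = 163*(142 + (-6)²)/77 = 163*(142 + 36)/77 = (163/77)*178 = 29014/77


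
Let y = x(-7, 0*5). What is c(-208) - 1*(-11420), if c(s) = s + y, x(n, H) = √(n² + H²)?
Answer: 11219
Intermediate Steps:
x(n, H) = √(H² + n²)
y = 7 (y = √((0*5)² + (-7)²) = √(0² + 49) = √(0 + 49) = √49 = 7)
c(s) = 7 + s (c(s) = s + 7 = 7 + s)
c(-208) - 1*(-11420) = (7 - 208) - 1*(-11420) = -201 + 11420 = 11219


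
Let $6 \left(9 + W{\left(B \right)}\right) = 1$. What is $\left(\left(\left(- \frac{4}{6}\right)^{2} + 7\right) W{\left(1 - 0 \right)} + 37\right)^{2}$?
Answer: $\frac{2411809}{2916} \approx 827.09$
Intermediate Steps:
$W{\left(B \right)} = - \frac{53}{6}$ ($W{\left(B \right)} = -9 + \frac{1}{6} \cdot 1 = -9 + \frac{1}{6} = - \frac{53}{6}$)
$\left(\left(\left(- \frac{4}{6}\right)^{2} + 7\right) W{\left(1 - 0 \right)} + 37\right)^{2} = \left(\left(\left(- \frac{4}{6}\right)^{2} + 7\right) \left(- \frac{53}{6}\right) + 37\right)^{2} = \left(\left(\left(\left(-4\right) \frac{1}{6}\right)^{2} + 7\right) \left(- \frac{53}{6}\right) + 37\right)^{2} = \left(\left(\left(- \frac{2}{3}\right)^{2} + 7\right) \left(- \frac{53}{6}\right) + 37\right)^{2} = \left(\left(\frac{4}{9} + 7\right) \left(- \frac{53}{6}\right) + 37\right)^{2} = \left(\frac{67}{9} \left(- \frac{53}{6}\right) + 37\right)^{2} = \left(- \frac{3551}{54} + 37\right)^{2} = \left(- \frac{1553}{54}\right)^{2} = \frac{2411809}{2916}$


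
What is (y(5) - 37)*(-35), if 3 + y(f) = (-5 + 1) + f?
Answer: 1365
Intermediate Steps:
y(f) = -7 + f (y(f) = -3 + ((-5 + 1) + f) = -3 + (-4 + f) = -7 + f)
(y(5) - 37)*(-35) = ((-7 + 5) - 37)*(-35) = (-2 - 37)*(-35) = -39*(-35) = 1365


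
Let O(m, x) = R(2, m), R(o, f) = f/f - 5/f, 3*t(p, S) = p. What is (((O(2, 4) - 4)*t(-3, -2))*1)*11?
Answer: 121/2 ≈ 60.500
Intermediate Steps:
t(p, S) = p/3
R(o, f) = 1 - 5/f
O(m, x) = (-5 + m)/m
(((O(2, 4) - 4)*t(-3, -2))*1)*11 = ((((-5 + 2)/2 - 4)*((⅓)*(-3)))*1)*11 = ((((½)*(-3) - 4)*(-1))*1)*11 = (((-3/2 - 4)*(-1))*1)*11 = (-11/2*(-1)*1)*11 = ((11/2)*1)*11 = (11/2)*11 = 121/2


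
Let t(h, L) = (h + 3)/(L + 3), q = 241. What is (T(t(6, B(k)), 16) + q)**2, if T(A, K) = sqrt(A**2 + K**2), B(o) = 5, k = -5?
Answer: (1928 + sqrt(16465))**2/64 ≈ 66069.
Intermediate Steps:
t(h, L) = (3 + h)/(3 + L)
(T(t(6, B(k)), 16) + q)**2 = (sqrt(((3 + 6)/(3 + 5))**2 + 16**2) + 241)**2 = (sqrt((9/8)**2 + 256) + 241)**2 = (sqrt(81/64 + 256) + 241)**2 = (sqrt(16465/64) + 241)**2 = (sqrt(16465)/8 + 241)**2 = (241 + sqrt(16465)/8)**2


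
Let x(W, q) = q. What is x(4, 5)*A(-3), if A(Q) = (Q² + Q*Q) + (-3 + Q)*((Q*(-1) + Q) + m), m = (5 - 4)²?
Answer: 60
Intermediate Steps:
m = 1 (m = 1² = 1)
A(Q) = -3 + Q + 2*Q² (A(Q) = (Q² + Q*Q) + (-3 + Q)*((Q*(-1) + Q) + 1) = (Q² + Q²) + (-3 + Q)*((-Q + Q) + 1) = 2*Q² + (-3 + Q)*(0 + 1) = 2*Q² + (-3 + Q)*1 = 2*Q² + (-3 + Q) = -3 + Q + 2*Q²)
x(4, 5)*A(-3) = 5*(-3 - 3 + 2*(-3)²) = 5*(-3 - 3 + 2*9) = 5*(-3 - 3 + 18) = 5*12 = 60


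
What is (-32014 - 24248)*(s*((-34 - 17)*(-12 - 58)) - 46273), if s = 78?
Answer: -13063304994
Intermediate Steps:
(-32014 - 24248)*(s*((-34 - 17)*(-12 - 58)) - 46273) = (-32014 - 24248)*(78*((-34 - 17)*(-12 - 58)) - 46273) = -56262*(78*(-51*(-70)) - 46273) = -56262*(78*3570 - 46273) = -56262*(278460 - 46273) = -56262*232187 = -13063304994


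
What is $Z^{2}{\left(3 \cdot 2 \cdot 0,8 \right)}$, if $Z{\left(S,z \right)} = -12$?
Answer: $144$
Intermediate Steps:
$Z^{2}{\left(3 \cdot 2 \cdot 0,8 \right)} = \left(-12\right)^{2} = 144$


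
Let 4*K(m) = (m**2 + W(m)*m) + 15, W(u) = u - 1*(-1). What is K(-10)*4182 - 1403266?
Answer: -2377877/2 ≈ -1.1889e+6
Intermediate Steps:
W(u) = 1 + u (W(u) = u + 1 = 1 + u)
K(m) = 15/4 + m**2/4 + m*(1 + m)/4 (K(m) = ((m**2 + (1 + m)*m) + 15)/4 = ((m**2 + m*(1 + m)) + 15)/4 = (15 + m**2 + m*(1 + m))/4 = 15/4 + m**2/4 + m*(1 + m)/4)
K(-10)*4182 - 1403266 = (15/4 + (1/2)*(-10)**2 + (1/4)*(-10))*4182 - 1403266 = (15/4 + (1/2)*100 - 5/2)*4182 - 1403266 = (15/4 + 50 - 5/2)*4182 - 1403266 = (205/4)*4182 - 1403266 = 428655/2 - 1403266 = -2377877/2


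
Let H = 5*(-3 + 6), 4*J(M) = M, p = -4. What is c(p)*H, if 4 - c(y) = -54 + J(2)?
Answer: 1725/2 ≈ 862.50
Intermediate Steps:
J(M) = M/4
H = 15 (H = 5*3 = 15)
c(y) = 115/2 (c(y) = 4 - (-54 + (¼)*2) = 4 - (-54 + ½) = 4 - 1*(-107/2) = 4 + 107/2 = 115/2)
c(p)*H = (115/2)*15 = 1725/2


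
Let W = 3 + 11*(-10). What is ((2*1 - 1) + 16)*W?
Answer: -1819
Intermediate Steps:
W = -107 (W = 3 - 110 = -107)
((2*1 - 1) + 16)*W = ((2*1 - 1) + 16)*(-107) = ((2 - 1) + 16)*(-107) = (1 + 16)*(-107) = 17*(-107) = -1819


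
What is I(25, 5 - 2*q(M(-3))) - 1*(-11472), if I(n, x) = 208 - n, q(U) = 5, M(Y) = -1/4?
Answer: 11655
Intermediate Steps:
M(Y) = -¼ (M(Y) = -1*¼ = -¼)
I(25, 5 - 2*q(M(-3))) - 1*(-11472) = (208 - 1*25) - 1*(-11472) = (208 - 25) + 11472 = 183 + 11472 = 11655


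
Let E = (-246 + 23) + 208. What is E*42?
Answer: -630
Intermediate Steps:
E = -15 (E = -223 + 208 = -15)
E*42 = -15*42 = -630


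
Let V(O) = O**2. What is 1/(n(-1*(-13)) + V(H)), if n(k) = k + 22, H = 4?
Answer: 1/51 ≈ 0.019608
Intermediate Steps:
n(k) = 22 + k
1/(n(-1*(-13)) + V(H)) = 1/((22 - 1*(-13)) + 4**2) = 1/((22 + 13) + 16) = 1/(35 + 16) = 1/51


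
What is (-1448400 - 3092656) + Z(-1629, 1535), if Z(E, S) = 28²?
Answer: -4540272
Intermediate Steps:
Z(E, S) = 784
(-1448400 - 3092656) + Z(-1629, 1535) = (-1448400 - 3092656) + 784 = -4541056 + 784 = -4540272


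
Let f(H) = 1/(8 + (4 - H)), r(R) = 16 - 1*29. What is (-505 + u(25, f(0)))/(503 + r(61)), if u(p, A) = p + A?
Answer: -5759/5880 ≈ -0.97942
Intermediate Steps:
r(R) = -13 (r(R) = 16 - 29 = -13)
f(H) = 1/(12 - H)
u(p, A) = A + p
(-505 + u(25, f(0)))/(503 + r(61)) = (-505 + (-1/(-12 + 0) + 25))/(503 - 13) = (-505 + (-1/(-12) + 25))/490 = (-505 + (-1*(-1/12) + 25))*(1/490) = (-505 + (1/12 + 25))*(1/490) = (-505 + 301/12)*(1/490) = -5759/12*1/490 = -5759/5880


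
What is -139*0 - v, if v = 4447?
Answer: -4447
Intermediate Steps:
-139*0 - v = -139*0 - 1*4447 = 0 - 4447 = -4447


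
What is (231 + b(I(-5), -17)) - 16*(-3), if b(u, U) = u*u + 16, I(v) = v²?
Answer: 920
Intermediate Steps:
b(u, U) = 16 + u² (b(u, U) = u² + 16 = 16 + u²)
(231 + b(I(-5), -17)) - 16*(-3) = (231 + (16 + ((-5)²)²)) - 16*(-3) = (231 + (16 + 25²)) + 48 = (231 + (16 + 625)) + 48 = (231 + 641) + 48 = 872 + 48 = 920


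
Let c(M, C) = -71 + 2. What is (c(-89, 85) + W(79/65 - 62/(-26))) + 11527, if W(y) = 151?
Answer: 11609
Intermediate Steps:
c(M, C) = -69
(c(-89, 85) + W(79/65 - 62/(-26))) + 11527 = (-69 + 151) + 11527 = 82 + 11527 = 11609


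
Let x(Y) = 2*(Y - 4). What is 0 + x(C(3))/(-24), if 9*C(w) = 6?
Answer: 5/18 ≈ 0.27778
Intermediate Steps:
C(w) = ⅔ (C(w) = (⅑)*6 = ⅔)
x(Y) = -8 + 2*Y (x(Y) = 2*(-4 + Y) = -8 + 2*Y)
0 + x(C(3))/(-24) = 0 + (-8 + 2*(⅔))/(-24) = 0 - (-8 + 4/3)/24 = 0 - 1/24*(-20/3) = 0 + 5/18 = 5/18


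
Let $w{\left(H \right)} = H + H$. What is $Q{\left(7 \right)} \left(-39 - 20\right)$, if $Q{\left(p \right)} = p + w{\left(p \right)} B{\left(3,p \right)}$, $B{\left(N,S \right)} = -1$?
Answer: $413$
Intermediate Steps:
$w{\left(H \right)} = 2 H$
$Q{\left(p \right)} = - p$ ($Q{\left(p \right)} = p + 2 p \left(-1\right) = p - 2 p = - p$)
$Q{\left(7 \right)} \left(-39 - 20\right) = \left(-1\right) 7 \left(-39 - 20\right) = \left(-7\right) \left(-59\right) = 413$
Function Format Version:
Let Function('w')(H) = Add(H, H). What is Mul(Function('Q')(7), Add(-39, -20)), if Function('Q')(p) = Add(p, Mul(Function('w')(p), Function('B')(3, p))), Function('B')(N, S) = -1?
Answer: 413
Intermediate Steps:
Function('w')(H) = Mul(2, H)
Function('Q')(p) = Mul(-1, p) (Function('Q')(p) = Add(p, Mul(Mul(2, p), -1)) = Add(p, Mul(-2, p)) = Mul(-1, p))
Mul(Function('Q')(7), Add(-39, -20)) = Mul(Mul(-1, 7), Add(-39, -20)) = Mul(-7, -59) = 413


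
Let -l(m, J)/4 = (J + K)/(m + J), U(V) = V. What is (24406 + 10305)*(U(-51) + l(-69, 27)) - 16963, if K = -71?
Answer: -40586272/21 ≈ -1.9327e+6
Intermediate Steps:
l(m, J) = -4*(-71 + J)/(J + m) (l(m, J) = -4*(J - 71)/(m + J) = -4*(-71 + J)/(J + m))
(24406 + 10305)*(U(-51) + l(-69, 27)) - 16963 = (24406 + 10305)*(-51 + 4*(71 - 1*27)/(27 - 69)) - 16963 = 34711*(-51 + 4*(71 - 27)/(-42)) - 16963 = 34711*(-51 + 4*(-1/42)*44) - 16963 = 34711*(-51 - 88/21) - 16963 = 34711*(-1159/21) - 16963 = -40230049/21 - 16963 = -40586272/21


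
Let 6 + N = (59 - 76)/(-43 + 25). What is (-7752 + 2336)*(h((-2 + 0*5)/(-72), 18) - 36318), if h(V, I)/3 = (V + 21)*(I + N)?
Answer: 5191443839/27 ≈ 1.9228e+8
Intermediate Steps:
N = -91/18 (N = -6 + (59 - 76)/(-43 + 25) = -6 - 17/(-18) = -6 - 17*(-1/18) = -6 + 17/18 = -91/18 ≈ -5.0556)
h(V, I) = 3*(21 + V)*(-91/18 + I) (h(V, I) = 3*((V + 21)*(I - 91/18)) = 3*((21 + V)*(-91/18 + I)) = 3*(21 + V)*(-91/18 + I))
(-7752 + 2336)*(h((-2 + 0*5)/(-72), 18) - 36318) = (-7752 + 2336)*((-637/2 + 63*18 - 91*(-2 + 0*5)/(6*(-72)) + 3*18*((-2 + 0*5)/(-72))) - 36318) = -5416*((-637/2 + 1134 - 91*(-2 + 0)*(-1)/(6*72) + 3*18*((-2 + 0)*(-1/72))) - 36318) = -5416*((-637/2 + 1134 - (-91)*(-1)/(3*72) + 3*18*(-2*(-1/72))) - 36318) = -5416*((-637/2 + 1134 - 91/6*1/36 + 3*18*(1/36)) - 36318) = -5416*((-637/2 + 1134 - 91/216 + 3/2) - 36318) = -5416*(176381/216 - 36318) = -5416*(-7668307/216) = 5191443839/27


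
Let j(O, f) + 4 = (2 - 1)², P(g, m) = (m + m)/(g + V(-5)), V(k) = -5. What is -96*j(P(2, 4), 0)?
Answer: 288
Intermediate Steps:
P(g, m) = 2*m/(-5 + g) (P(g, m) = (m + m)/(g - 5) = (2*m)/(-5 + g) = 2*m/(-5 + g))
j(O, f) = -3 (j(O, f) = -4 + (2 - 1)² = -4 + 1² = -4 + 1 = -3)
-96*j(P(2, 4), 0) = -96*(-3) = 288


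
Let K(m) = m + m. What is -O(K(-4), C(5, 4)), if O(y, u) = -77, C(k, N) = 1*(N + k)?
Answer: 77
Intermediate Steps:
K(m) = 2*m
C(k, N) = N + k
-O(K(-4), C(5, 4)) = -1*(-77) = 77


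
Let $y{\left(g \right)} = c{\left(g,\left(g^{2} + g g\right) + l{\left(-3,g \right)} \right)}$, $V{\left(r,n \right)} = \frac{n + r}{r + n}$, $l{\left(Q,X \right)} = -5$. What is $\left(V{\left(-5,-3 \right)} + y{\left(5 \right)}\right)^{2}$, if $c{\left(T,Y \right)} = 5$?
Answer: $36$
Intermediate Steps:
$V{\left(r,n \right)} = 1$ ($V{\left(r,n \right)} = \frac{n + r}{n + r} = 1$)
$y{\left(g \right)} = 5$
$\left(V{\left(-5,-3 \right)} + y{\left(5 \right)}\right)^{2} = \left(1 + 5\right)^{2} = 6^{2} = 36$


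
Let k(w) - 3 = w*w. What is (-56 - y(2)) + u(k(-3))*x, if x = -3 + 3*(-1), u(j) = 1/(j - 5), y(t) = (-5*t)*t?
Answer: -258/7 ≈ -36.857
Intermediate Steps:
y(t) = -5*t²
k(w) = 3 + w² (k(w) = 3 + w*w = 3 + w²)
u(j) = 1/(-5 + j)
x = -6 (x = -3 - 3 = -6)
(-56 - y(2)) + u(k(-3))*x = (-56 - (-5)*2²) - 6/(-5 + (3 + (-3)²)) = (-56 - (-5)*4) - 6/(-5 + (3 + 9)) = (-56 - 1*(-20)) - 6/(-5 + 12) = (-56 + 20) - 6/7 = -36 + (⅐)*(-6) = -36 - 6/7 = -258/7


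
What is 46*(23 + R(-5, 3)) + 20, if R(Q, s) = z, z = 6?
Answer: 1354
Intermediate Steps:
R(Q, s) = 6
46*(23 + R(-5, 3)) + 20 = 46*(23 + 6) + 20 = 46*29 + 20 = 1334 + 20 = 1354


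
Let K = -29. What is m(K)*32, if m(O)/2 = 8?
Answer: 512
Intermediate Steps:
m(O) = 16 (m(O) = 2*8 = 16)
m(K)*32 = 16*32 = 512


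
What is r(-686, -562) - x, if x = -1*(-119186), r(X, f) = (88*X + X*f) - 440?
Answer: 205538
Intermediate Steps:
r(X, f) = -440 + 88*X + X*f
x = 119186
r(-686, -562) - x = (-440 + 88*(-686) - 686*(-562)) - 1*119186 = (-440 - 60368 + 385532) - 119186 = 324724 - 119186 = 205538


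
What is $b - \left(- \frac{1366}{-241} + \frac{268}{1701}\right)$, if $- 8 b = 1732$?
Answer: $- \frac{182280761}{819882} \approx -222.33$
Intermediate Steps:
$b = - \frac{433}{2}$ ($b = \left(- \frac{1}{8}\right) 1732 = - \frac{433}{2} \approx -216.5$)
$b - \left(- \frac{1366}{-241} + \frac{268}{1701}\right) = - \frac{433}{2} - \left(- \frac{1366}{-241} + \frac{268}{1701}\right) = - \frac{433}{2} - \left(\left(-1366\right) \left(- \frac{1}{241}\right) + 268 \cdot \frac{1}{1701}\right) = - \frac{433}{2} - \left(\frac{1366}{241} + \frac{268}{1701}\right) = - \frac{433}{2} - \frac{2388154}{409941} = - \frac{182280761}{819882}$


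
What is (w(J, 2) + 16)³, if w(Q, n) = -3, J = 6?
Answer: 2197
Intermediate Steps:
(w(J, 2) + 16)³ = (-3 + 16)³ = 13³ = 2197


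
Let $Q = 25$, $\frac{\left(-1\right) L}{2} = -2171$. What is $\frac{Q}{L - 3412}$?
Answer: $\frac{5}{186} \approx 0.026882$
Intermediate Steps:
$L = 4342$ ($L = \left(-2\right) \left(-2171\right) = 4342$)
$\frac{Q}{L - 3412} = \frac{25}{4342 - 3412} = \frac{25}{930} = 25 \cdot \frac{1}{930} = \frac{5}{186}$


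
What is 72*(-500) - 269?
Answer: -36269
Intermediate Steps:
72*(-500) - 269 = -36000 - 269 = -36269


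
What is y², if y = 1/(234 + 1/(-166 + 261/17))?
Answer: 6558721/359108952049 ≈ 1.8264e-5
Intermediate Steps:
y = 2561/599257 (y = 1/(234 + 1/(-166 + 261*(1/17))) = 1/(234 + 1/(-166 + 261/17)) = 1/(234 + 1/(-2561/17)) = 1/(234 - 17/2561) = 1/(599257/2561) = 2561/599257 ≈ 0.0042736)
y² = (2561/599257)² = 6558721/359108952049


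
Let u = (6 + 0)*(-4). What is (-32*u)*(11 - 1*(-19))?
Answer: 23040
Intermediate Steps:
u = -24 (u = 6*(-4) = -24)
(-32*u)*(11 - 1*(-19)) = (-32*(-24))*(11 - 1*(-19)) = 768*(11 + 19) = 768*30 = 23040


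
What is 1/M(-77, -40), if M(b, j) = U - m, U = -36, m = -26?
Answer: -⅒ ≈ -0.10000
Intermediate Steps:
M(b, j) = -10 (M(b, j) = -36 - 1*(-26) = -36 + 26 = -10)
1/M(-77, -40) = 1/(-10) = -⅒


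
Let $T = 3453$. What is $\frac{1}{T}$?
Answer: $\frac{1}{3453} \approx 0.0002896$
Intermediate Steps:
$\frac{1}{T} = \frac{1}{3453}$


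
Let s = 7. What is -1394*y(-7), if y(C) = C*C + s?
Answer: -78064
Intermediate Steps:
y(C) = 7 + C**2 (y(C) = C*C + 7 = C**2 + 7 = 7 + C**2)
-1394*y(-7) = -1394*(7 + (-7)**2) = -1394*(7 + 49) = -1394*56 = -78064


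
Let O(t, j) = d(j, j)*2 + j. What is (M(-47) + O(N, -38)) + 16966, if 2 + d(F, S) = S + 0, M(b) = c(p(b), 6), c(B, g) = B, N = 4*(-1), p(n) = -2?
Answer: 16846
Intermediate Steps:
N = -4
M(b) = -2
d(F, S) = -2 + S (d(F, S) = -2 + (S + 0) = -2 + S)
O(t, j) = -4 + 3*j (O(t, j) = (-2 + j)*2 + j = (-4 + 2*j) + j = -4 + 3*j)
(M(-47) + O(N, -38)) + 16966 = (-2 + (-4 + 3*(-38))) + 16966 = (-2 + (-4 - 114)) + 16966 = (-2 - 118) + 16966 = -120 + 16966 = 16846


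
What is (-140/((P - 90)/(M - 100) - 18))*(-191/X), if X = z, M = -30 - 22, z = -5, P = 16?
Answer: 406448/1331 ≈ 305.37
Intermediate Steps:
M = -52
X = -5
(-140/((P - 90)/(M - 100) - 18))*(-191/X) = (-140/((16 - 90)/(-52 - 100) - 18))*(-191/(-5)) = (-140/(-74/(-152) - 18))*(-191*(-⅕)) = -140/(-74*(-1/152) - 18)*(191/5) = -140/(37/76 - 18)*(191/5) = -140/(-1331/76)*(191/5) = -140*(-76/1331)*(191/5) = (10640/1331)*(191/5) = 406448/1331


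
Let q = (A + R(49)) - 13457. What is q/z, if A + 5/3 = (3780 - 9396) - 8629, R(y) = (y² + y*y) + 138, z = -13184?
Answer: 68291/39552 ≈ 1.7266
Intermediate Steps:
R(y) = 138 + 2*y² (R(y) = (y² + y²) + 138 = 2*y² + 138 = 138 + 2*y²)
A = -42740/3 (A = -5/3 + ((3780 - 9396) - 8629) = -5/3 + (-5616 - 8629) = -5/3 - 14245 = -42740/3 ≈ -14247.)
q = -68291/3 (q = (-42740/3 + (138 + 2*49²)) - 13457 = (-42740/3 + (138 + 2*2401)) - 13457 = (-42740/3 + (138 + 4802)) - 13457 = (-42740/3 + 4940) - 13457 = -27920/3 - 13457 = -68291/3 ≈ -22764.)
q/z = -68291/3/(-13184) = -68291/3*(-1/13184) = 68291/39552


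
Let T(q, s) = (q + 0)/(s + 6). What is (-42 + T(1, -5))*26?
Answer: -1066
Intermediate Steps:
T(q, s) = q/(6 + s)
(-42 + T(1, -5))*26 = (-42 + 1/(6 - 5))*26 = (-42 + 1/1)*26 = (-42 + 1*1)*26 = (-42 + 1)*26 = -41*26 = -1066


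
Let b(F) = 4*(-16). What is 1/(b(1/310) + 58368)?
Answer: 1/58304 ≈ 1.7151e-5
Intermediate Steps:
b(F) = -64
1/(b(1/310) + 58368) = 1/(-64 + 58368) = 1/58304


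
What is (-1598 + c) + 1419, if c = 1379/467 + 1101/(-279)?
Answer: -7817291/43431 ≈ -179.99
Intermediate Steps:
c = -43142/43431 (c = 1379*(1/467) + 1101*(-1/279) = 1379/467 - 367/93 = -43142/43431 ≈ -0.99335)
(-1598 + c) + 1419 = (-1598 - 43142/43431) + 1419 = -69445880/43431 + 1419 = -7817291/43431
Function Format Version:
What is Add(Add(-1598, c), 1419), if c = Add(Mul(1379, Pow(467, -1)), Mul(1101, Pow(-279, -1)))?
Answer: Rational(-7817291, 43431) ≈ -179.99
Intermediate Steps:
c = Rational(-43142, 43431) (c = Add(Mul(1379, Rational(1, 467)), Mul(1101, Rational(-1, 279))) = Add(Rational(1379, 467), Rational(-367, 93)) = Rational(-43142, 43431) ≈ -0.99335)
Add(Add(-1598, c), 1419) = Add(Add(-1598, Rational(-43142, 43431)), 1419) = Add(Rational(-69445880, 43431), 1419) = Rational(-7817291, 43431)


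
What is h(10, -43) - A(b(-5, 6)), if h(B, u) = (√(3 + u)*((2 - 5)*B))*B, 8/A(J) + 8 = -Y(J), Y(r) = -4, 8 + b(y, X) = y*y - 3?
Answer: 2 - 600*I*√10 ≈ 2.0 - 1897.4*I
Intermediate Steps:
b(y, X) = -11 + y² (b(y, X) = -8 + (y*y - 3) = -8 + (y² - 3) = -8 + (-3 + y²) = -11 + y²)
A(J) = -2 (A(J) = 8/(-8 - 1*(-4)) = 8/(-8 + 4) = 8/(-4) = 8*(-¼) = -2)
h(B, u) = -3*B²*√(3 + u) (h(B, u) = (√(3 + u)*(-3*B))*B = (-3*B*√(3 + u))*B = -3*B²*√(3 + u))
h(10, -43) - A(b(-5, 6)) = -3*10²*√(3 - 43) - 1*(-2) = -3*100*√(-40) + 2 = -3*100*2*I*√10 + 2 = -600*I*√10 + 2 = 2 - 600*I*√10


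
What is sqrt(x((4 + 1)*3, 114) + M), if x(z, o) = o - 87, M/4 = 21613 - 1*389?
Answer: sqrt(84923) ≈ 291.42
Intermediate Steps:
M = 84896 (M = 4*(21613 - 1*389) = 4*(21613 - 389) = 4*21224 = 84896)
x(z, o) = -87 + o
sqrt(x((4 + 1)*3, 114) + M) = sqrt((-87 + 114) + 84896) = sqrt(27 + 84896) = sqrt(84923)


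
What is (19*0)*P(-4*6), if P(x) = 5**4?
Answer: 0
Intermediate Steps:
P(x) = 625
(19*0)*P(-4*6) = (19*0)*625 = 0*625 = 0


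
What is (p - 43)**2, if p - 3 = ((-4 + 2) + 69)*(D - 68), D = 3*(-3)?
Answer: 27029601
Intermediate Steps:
D = -9
p = -5156 (p = 3 + ((-4 + 2) + 69)*(-9 - 68) = 3 + (-2 + 69)*(-77) = 3 + 67*(-77) = 3 - 5159 = -5156)
(p - 43)**2 = (-5156 - 43)**2 = (-5199)**2 = 27029601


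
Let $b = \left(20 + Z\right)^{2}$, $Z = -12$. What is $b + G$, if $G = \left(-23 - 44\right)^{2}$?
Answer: $4553$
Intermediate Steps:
$G = 4489$ ($G = \left(-67\right)^{2} = 4489$)
$b = 64$ ($b = \left(20 - 12\right)^{2} = 8^{2} = 64$)
$b + G = 64 + 4489 = 4553$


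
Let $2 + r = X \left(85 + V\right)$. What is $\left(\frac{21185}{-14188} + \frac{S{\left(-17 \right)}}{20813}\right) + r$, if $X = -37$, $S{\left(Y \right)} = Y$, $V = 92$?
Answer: $- \frac{1934917687645}{295294844} \approx -6552.5$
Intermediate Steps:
$r = -6551$ ($r = -2 - 37 \left(85 + 92\right) = -2 - 6549 = -6551$)
$\left(\frac{21185}{-14188} + \frac{S{\left(-17 \right)}}{20813}\right) + r = \left(\frac{21185}{-14188} - \frac{17}{20813}\right) - 6551 = \left(21185 \left(- \frac{1}{14188}\right) - \frac{17}{20813}\right) - 6551 = \left(- \frac{21185}{14188} - \frac{17}{20813}\right) - 6551 = - \frac{441164601}{295294844} - 6551 = - \frac{1934917687645}{295294844}$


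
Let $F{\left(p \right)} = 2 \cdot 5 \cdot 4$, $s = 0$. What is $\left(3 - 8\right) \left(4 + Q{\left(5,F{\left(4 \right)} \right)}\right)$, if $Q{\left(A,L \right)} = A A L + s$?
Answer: $-5020$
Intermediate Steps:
$F{\left(p \right)} = 40$ ($F{\left(p \right)} = 2 \cdot 20 = 40$)
$Q{\left(A,L \right)} = L A^{2}$ ($Q{\left(A,L \right)} = A A L + 0 = A^{2} L + 0 = L A^{2} + 0 = L A^{2}$)
$\left(3 - 8\right) \left(4 + Q{\left(5,F{\left(4 \right)} \right)}\right) = \left(3 - 8\right) \left(4 + 40 \cdot 5^{2}\right) = \left(3 - 8\right) \left(4 + 40 \cdot 25\right) = - 5 \left(4 + 1000\right) = \left(-5\right) 1004 = -5020$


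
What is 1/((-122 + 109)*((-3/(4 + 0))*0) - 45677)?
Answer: -1/45677 ≈ -2.1893e-5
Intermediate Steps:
1/((-122 + 109)*((-3/(4 + 0))*0) - 45677) = 1/(-13*-3/4*0 - 45677) = 1/(-13*(¼)*(-3)*0 - 45677) = 1/(-(-39)*0/4 - 45677) = 1/(-13*0 - 45677) = 1/(0 - 45677) = 1/(-45677) = -1/45677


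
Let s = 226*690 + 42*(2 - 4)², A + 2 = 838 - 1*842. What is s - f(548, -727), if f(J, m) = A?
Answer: 156114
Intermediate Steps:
A = -6 (A = -2 + (838 - 1*842) = -2 + (838 - 842) = -2 - 4 = -6)
f(J, m) = -6
s = 156108 (s = 155940 + 42*(-2)² = 155940 + 42*4 = 155940 + 168 = 156108)
s - f(548, -727) = 156108 - 1*(-6) = 156108 + 6 = 156114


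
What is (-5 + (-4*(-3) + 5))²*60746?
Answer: 8747424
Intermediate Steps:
(-5 + (-4*(-3) + 5))²*60746 = (-5 + (12 + 5))²*60746 = (-5 + 17)²*60746 = 12²*60746 = 144*60746 = 8747424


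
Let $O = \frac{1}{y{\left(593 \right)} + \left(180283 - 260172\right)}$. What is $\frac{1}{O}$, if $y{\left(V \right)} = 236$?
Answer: $-79653$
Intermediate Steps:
$O = - \frac{1}{79653}$ ($O = \frac{1}{236 + \left(180283 - 260172\right)} = \frac{1}{236 - 79889} = \frac{1}{-79653} = - \frac{1}{79653} \approx -1.2554 \cdot 10^{-5}$)
$\frac{1}{O} = \frac{1}{- \frac{1}{79653}} = -79653$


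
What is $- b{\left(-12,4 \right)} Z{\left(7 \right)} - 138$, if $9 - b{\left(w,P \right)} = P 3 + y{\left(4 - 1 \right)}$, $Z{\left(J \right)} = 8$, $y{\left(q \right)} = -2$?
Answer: $-130$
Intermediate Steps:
$b{\left(w,P \right)} = 11 - 3 P$ ($b{\left(w,P \right)} = 9 - \left(P 3 - 2\right) = 9 - \left(3 P - 2\right) = 9 - \left(-2 + 3 P\right) = 11 - 3 P$)
$- b{\left(-12,4 \right)} Z{\left(7 \right)} - 138 = - (11 - 12) 8 - 138 = \left(-1\right) \left(-1\right) 8 - 138 = 1 \cdot 8 - 138 = 8 - 138 = -130$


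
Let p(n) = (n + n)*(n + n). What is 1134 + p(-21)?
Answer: 2898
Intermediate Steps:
p(n) = 4*n**2 (p(n) = (2*n)*(2*n) = 4*n**2)
1134 + p(-21) = 1134 + 4*(-21)**2 = 1134 + 4*441 = 1134 + 1764 = 2898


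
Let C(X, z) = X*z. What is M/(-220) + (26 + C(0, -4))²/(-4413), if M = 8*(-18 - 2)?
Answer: 27868/48543 ≈ 0.57409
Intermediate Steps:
M = -160 (M = 8*(-20) = -160)
M/(-220) + (26 + C(0, -4))²/(-4413) = -160/(-220) + (26 + 0*(-4))²/(-4413) = -160*(-1/220) + (26 + 0)²*(-1/4413) = 8/11 + 26²*(-1/4413) = 8/11 + 676*(-1/4413) = 8/11 - 676/4413 = 27868/48543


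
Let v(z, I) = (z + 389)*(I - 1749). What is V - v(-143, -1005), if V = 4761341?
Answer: 5438825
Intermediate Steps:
v(z, I) = (-1749 + I)*(389 + z) (v(z, I) = (389 + z)*(-1749 + I) = (-1749 + I)*(389 + z))
V - v(-143, -1005) = 4761341 - (-680361 - 1749*(-143) + 389*(-1005) - 1005*(-143)) = 4761341 - (-680361 + 250107 - 390945 + 143715) = 4761341 - 1*(-677484) = 4761341 + 677484 = 5438825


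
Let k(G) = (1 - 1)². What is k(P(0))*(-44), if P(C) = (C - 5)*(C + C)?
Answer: 0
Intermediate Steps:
P(C) = 2*C*(-5 + C) (P(C) = (-5 + C)*(2*C) = 2*C*(-5 + C))
k(G) = 0 (k(G) = 0² = 0)
k(P(0))*(-44) = 0*(-44) = 0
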